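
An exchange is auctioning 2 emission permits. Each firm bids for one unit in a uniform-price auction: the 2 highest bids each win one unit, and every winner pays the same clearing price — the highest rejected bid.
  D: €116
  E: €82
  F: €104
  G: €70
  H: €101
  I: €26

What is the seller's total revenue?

Total revenue: €202

Bids ranked high→low: 116 (D), 104 (F), 101 (H), 82 (E), …
Top 2: D, F.
Highest unsuccessful bid: €101 → clearing price.
Total revenue = 2 × €101 = €202.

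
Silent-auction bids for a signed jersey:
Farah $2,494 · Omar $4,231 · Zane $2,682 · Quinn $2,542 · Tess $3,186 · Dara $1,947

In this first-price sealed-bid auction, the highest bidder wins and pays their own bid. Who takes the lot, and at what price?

Omar pays $4,231

Bids ranked: 4,231 (Omar) > 3,186 (Tess) > 2,682 (Zane) > 2,542 (Quinn) > 2,494 (Farah) > 1,947 (Dara)
Omar is highest → pays own bid, $4,231.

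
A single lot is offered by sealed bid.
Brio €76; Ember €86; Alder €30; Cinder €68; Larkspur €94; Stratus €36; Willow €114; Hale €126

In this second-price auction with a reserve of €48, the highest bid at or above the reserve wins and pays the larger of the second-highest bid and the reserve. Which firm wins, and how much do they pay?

Hale pays €114

Rule: the highest bid at or above the reserve wins and pays the larger of the second-highest bid and the reserve.
Bids ranked: 126 (Hale) > 114 (Willow) > 94 (Larkspur) > 86 (Ember) > 76 (Brio) > 68 (Cinder) > …
Highest eligible bid: Hale at €126.
Second-highest bid €114 exceeds the reserve €48 → payment €114.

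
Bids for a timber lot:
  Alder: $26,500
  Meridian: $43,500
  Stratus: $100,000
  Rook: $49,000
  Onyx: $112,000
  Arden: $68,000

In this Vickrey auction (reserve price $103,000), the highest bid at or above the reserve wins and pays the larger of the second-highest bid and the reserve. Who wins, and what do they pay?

Bids ranked: 112,000 (Onyx) > 100,000 (Stratus) > 68,000 (Arden) > 49,000 (Rook) > 43,500 (Meridian) > 26,500 (Alder)
Highest eligible bid: Onyx at $112,000.
Second-highest bid $100,000 is below the reserve $103,000, so the reserve binds → payment $103,000.

Onyx pays $103,000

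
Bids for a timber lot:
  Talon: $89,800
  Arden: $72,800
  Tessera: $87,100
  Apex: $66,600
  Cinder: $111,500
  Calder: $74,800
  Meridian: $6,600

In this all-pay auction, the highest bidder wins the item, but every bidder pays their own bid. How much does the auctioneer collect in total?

Bids ranked: 111,500 (Cinder) > 89,800 (Talon) > 87,100 (Tessera) > 74,800 (Calder) > 72,800 (Arden) > 66,600 (Apex) > …
Cinder wins with the top bid; all bids are sunk regardless.
Every bidder forfeits their bid regardless of winning.
Revenue = 89,800 + 72,800 + 87,100 + 66,600 + 111,500 + 74,800 + 6,600 = $509,200.

Total revenue: $509,200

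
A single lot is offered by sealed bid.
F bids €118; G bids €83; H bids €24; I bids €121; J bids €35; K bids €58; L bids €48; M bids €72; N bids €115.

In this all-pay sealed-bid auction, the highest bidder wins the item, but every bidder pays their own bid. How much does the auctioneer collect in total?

Total revenue: €674

Bids in order: 121 (I) > 118 (F) > 115 (N) > 83 (G) > 72 (M) > 58 (K) > …
Every bidder forfeits their bid regardless of winning.
Revenue = 118 + 83 + 24 + 121 + 35 + 58 + 48 + 72 + 115 = €674.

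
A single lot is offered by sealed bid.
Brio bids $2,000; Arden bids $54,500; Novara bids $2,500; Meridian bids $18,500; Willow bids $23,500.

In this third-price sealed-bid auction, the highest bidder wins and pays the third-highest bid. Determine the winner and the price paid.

Arden pays $18,500

Third-price sealed-bid auction: the highest bidder wins and pays the third-highest bid.
Sorting bids: 54,500 (Arden) > 23,500 (Willow) > 18,500 (Meridian) > 2,500 (Novara) > 2,000 (Brio)
Arden is highest; pays the third-highest bid, $18,500.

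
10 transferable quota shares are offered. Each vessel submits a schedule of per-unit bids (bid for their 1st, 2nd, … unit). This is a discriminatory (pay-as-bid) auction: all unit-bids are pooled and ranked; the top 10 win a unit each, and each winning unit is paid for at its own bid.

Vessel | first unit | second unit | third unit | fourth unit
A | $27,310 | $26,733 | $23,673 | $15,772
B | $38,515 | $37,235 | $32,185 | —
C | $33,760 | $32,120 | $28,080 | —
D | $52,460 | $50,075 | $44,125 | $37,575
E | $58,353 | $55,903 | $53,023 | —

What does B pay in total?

B pays $75,750

All unit-bids, highest first — top 10: 58,353 (E-1), 55,903 (E-2), 53,023 (E-3), 52,460 (D-1), 50,075 (D-2), 44,125 (D-3), 38,515 (B-1), 37,575 (D-4), 37,235 (B-2), 33,760 (C-1)
Next rejected bid: $32,185 (not a price — pay-as-bid).
B's winning unit-bids: 38,515 + 37,235 = $75,750.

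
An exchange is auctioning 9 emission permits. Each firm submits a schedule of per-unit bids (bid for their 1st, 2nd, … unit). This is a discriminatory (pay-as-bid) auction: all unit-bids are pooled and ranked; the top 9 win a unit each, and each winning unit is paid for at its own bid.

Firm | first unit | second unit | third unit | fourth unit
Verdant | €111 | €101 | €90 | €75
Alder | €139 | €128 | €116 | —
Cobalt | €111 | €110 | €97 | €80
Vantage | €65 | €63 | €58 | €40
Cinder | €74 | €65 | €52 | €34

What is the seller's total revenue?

Total revenue: €1,003

Pooled unit-bids ranked (top 9): 139 (Alder-1), 128 (Alder-2), 116 (Alder-3), 111 (Verdant-1), 111 (Cobalt-1), 110 (Cobalt-2), 101 (Verdant-2), 97 (Cobalt-3), 90 (Verdant-3)
Next rejected bid: €80 (not a price — pay-as-bid).
Each winning unit pays its own bid.
Revenue = 139 + 128 + 116 + 111 + 111 + 110 + 101 + 97 + 90 = €1,003.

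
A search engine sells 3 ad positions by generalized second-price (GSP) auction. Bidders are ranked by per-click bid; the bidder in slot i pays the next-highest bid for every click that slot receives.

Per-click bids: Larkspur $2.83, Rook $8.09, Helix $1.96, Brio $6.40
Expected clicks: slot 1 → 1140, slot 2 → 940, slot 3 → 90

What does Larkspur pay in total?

Per-click bids in order: $8.09 (Rook) > $6.40 (Brio) > $2.83 (Larkspur) > $1.96 (Helix)
Larkspur holds slot 3 → pays next bid $1.96 × 90 clicks = $176.40.

Larkspur pays $176.40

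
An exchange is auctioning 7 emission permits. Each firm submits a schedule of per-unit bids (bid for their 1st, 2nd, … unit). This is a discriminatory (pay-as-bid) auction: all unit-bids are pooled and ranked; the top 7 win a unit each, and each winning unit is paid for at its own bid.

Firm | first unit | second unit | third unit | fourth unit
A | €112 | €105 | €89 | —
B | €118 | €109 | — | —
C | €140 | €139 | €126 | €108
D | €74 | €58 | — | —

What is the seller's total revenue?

Merging the schedules and taking the best 7: 140 (C-1), 139 (C-2), 126 (C-3), 118 (B-1), 112 (A-1), 109 (B-2), 108 (C-4)
Next rejected bid: €105 (not a price — pay-as-bid).
Each winning unit pays its own bid.
Revenue = 140 + 139 + 126 + 118 + 112 + 109 + 108 = €852.

Total revenue: €852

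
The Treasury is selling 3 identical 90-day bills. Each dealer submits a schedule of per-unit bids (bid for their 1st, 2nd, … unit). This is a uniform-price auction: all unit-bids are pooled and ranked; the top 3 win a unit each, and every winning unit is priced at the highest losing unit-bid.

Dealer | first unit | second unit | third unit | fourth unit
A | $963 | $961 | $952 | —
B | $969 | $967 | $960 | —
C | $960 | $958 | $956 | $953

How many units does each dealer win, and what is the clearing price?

A 1, B 2; clearing price $961

Pooled unit-bids ranked (top 3): 969 (B-1), 967 (B-2), 963 (A-1)
First bid not allocated: $961.
Allocation: A 1, B 2.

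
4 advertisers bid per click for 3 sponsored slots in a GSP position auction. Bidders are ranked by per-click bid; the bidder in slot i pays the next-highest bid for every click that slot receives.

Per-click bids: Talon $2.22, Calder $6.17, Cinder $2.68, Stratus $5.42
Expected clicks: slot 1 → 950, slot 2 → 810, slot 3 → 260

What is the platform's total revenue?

Per-click bids in order: $6.17 (Calder) > $5.42 (Stratus) > $2.68 (Cinder) > $2.22 (Talon)
Slot 1: Calder pays $5.42 × 950 = $5149.00
Slot 2: Stratus pays $2.68 × 810 = $2170.80
Slot 3: Cinder pays $2.22 × 260 = $577.20
Total = $7897.00

Total revenue: $7897.00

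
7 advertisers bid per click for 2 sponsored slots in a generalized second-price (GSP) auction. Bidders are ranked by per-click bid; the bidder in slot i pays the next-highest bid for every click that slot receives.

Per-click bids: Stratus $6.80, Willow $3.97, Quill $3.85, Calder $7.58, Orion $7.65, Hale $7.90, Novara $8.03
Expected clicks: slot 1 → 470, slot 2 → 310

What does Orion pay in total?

Ranked by bid: $8.03 (Novara) > $7.90 (Hale) > $7.65 (Orion) > …
Orion ranks below slot 2 → no slot, pays nothing.

Orion pays $0.00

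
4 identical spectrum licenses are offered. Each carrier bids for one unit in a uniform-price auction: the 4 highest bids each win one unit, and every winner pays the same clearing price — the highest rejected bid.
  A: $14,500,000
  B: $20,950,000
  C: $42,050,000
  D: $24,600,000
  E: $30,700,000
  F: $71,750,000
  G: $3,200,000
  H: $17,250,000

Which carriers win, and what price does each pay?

Bids ranked high→low: 71,750,000 (F), 42,050,000 (C), 30,700,000 (E), 24,600,000 (D), 20,950,000 (B), 17,250,000 (H), …
The 4 highest are F, C, E, D.
First losing bid is B's $20,950,000, which sets the uniform price.

F, C, E, D; each pays $20,950,000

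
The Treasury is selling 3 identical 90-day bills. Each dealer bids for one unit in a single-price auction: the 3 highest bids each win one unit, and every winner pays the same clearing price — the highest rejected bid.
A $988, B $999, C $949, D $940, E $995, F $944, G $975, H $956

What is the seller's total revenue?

Bids ranked high→low: 999 (B), 995 (E), 988 (A), 975 (G), 956 (H), …
Winners (3 units): B, E, A.
Highest unsuccessful bid: $975 → clearing price.
Total revenue = 3 × $975 = $2,925.

Total revenue: $2,925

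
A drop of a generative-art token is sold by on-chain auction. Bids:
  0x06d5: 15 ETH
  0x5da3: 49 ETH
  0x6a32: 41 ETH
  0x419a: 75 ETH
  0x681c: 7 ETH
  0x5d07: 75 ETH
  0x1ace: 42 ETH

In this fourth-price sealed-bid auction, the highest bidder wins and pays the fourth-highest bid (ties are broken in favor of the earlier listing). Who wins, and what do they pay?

Bids in order: 75 (0x419a) > 75 (0x5d07) > 49 (0x5da3) > 42 (0x1ace) > 41 (0x6a32) > 15 (0x06d5) > …
Tie at 75 ETH → 0x419a wins by tie-break.
0x419a is highest; pays the fourth-highest bid, 42 ETH.

0x419a pays 42 ETH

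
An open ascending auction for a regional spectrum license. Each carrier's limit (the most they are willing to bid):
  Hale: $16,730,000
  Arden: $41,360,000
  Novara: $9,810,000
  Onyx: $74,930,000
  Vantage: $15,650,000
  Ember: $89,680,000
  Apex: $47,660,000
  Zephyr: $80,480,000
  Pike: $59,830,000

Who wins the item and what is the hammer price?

Rule: the price rises until one bidder remains; the winner pays the price at which the last rival dropped out.
Limits in order: 89,680,000 (Ember) > 80,480,000 (Zephyr) > 74,930,000 (Onyx) > 59,830,000 (Pike) > 47,660,000 (Apex) > 41,360,000 (Arden) > …
Zephyr is the last rival to drop out, at $80,480,000; Ember remains and wins at that price.

Ember wins at $80,480,000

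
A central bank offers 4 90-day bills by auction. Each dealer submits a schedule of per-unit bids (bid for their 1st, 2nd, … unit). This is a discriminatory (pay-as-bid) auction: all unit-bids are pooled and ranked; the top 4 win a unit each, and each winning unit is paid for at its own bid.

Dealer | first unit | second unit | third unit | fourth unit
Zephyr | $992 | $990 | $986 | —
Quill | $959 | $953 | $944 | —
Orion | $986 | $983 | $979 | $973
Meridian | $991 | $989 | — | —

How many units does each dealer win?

Pooled unit-bids ranked (top 4): 992 (Zephyr-1), 991 (Meridian-1), 990 (Zephyr-2), 989 (Meridian-2)
Next rejected bid: $986 (not a price — pay-as-bid).
Allocation: Meridian 2, Zephyr 2.

Meridian 2, Zephyr 2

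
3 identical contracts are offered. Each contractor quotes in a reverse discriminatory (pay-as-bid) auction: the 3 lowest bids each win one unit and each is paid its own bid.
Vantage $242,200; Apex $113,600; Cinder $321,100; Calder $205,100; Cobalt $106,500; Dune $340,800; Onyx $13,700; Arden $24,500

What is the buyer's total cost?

Ordering the bids: 13,700 (Onyx), 24,500 (Arden), 106,500 (Cobalt), 113,600 (Apex), 205,100 (Calder), …
The 3 lowest are Onyx, Arden, Cobalt.
Total cost = 13,700 + 24,500 + 106,500 = $144,700.

Total cost: $144,700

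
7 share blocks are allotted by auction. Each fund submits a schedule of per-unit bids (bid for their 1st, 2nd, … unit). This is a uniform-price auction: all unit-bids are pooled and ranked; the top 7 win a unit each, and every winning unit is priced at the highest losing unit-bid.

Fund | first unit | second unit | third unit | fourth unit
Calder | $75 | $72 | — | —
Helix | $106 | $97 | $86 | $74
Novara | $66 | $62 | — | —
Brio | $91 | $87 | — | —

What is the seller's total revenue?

Pooled unit-bids ranked (top 7): 106 (Helix-1), 97 (Helix-2), 91 (Brio-1), 87 (Brio-2), 86 (Helix-3), 75 (Calder-1), 74 (Helix-4)
First bid not allocated: $72.
Allocation: Brio 2, Calder 1, Helix 4. Every unit priced at $72.
Revenue = 7 × 72 = $504.

Total revenue: $504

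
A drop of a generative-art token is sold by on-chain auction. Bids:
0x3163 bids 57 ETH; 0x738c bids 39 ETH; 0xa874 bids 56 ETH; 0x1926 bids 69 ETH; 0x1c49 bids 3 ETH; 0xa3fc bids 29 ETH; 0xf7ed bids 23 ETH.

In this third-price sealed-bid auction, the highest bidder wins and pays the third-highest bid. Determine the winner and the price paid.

0x1926 pays 56 ETH

Sorting bids: 69 (0x1926) > 57 (0x3163) > 56 (0xa874) > 39 (0x738c) > 29 (0xa3fc) > 23 (0xf7ed) > …
0x1926 is highest; pays the third-highest bid, 56 ETH.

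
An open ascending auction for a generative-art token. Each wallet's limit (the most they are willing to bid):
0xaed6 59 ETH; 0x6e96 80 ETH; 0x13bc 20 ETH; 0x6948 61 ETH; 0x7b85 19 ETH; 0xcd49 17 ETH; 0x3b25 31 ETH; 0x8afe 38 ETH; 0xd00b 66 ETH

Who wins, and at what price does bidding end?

Open ascending-bid auction: the price rises until one bidder remains; the winner pays the price at which the last rival dropped out.
Limits in order: 80 (0x6e96) > 66 (0xd00b) > 61 (0x6948) > 59 (0xaed6) > 38 (0x8afe) > 31 (0x3b25) > …
Once the price passes 66 ETH, only 0x6e96 is left; the hammer falls at 0xd00b's limit of 66 ETH.

0x6e96 wins at 66 ETH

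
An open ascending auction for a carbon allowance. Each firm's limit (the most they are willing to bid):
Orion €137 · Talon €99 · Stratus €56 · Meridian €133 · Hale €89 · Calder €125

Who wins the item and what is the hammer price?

Orion wins at €133

Ascending (English) auction: the price rises until one bidder remains; the winner pays the price at which the last rival dropped out.
Sorting limits: 137 (Orion) > 133 (Meridian) > 125 (Calder) > 99 (Talon) > 89 (Hale) > 56 (Stratus)
Bidding ends when Meridian exits at €133; Orion takes it.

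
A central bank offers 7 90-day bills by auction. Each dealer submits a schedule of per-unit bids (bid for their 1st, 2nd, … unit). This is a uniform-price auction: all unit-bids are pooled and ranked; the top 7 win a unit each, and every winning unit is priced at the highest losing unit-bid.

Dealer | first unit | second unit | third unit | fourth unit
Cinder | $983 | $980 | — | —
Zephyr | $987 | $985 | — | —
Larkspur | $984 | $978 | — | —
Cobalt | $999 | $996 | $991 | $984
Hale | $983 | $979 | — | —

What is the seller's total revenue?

Total revenue: $6,881

Merging the schedules and taking the best 7: 999 (Cobalt-1), 996 (Cobalt-2), 991 (Cobalt-3), 987 (Zephyr-1), 985 (Zephyr-2), 984 (Larkspur-1), 984 (Cobalt-4)
The (k+1)-th unit-bid is $983.
Allocation: Cobalt 4, Larkspur 1, Zephyr 2. Every unit priced at $983.
Revenue = 7 × 983 = $6,881.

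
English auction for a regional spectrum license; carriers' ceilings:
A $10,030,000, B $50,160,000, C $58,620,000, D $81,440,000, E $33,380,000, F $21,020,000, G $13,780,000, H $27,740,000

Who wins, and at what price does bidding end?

Rule: the price rises until one bidder remains; the winner pays the price at which the last rival dropped out.
Limits ranked: 81,440,000 (D) > 58,620,000 (C) > 50,160,000 (B) > 33,380,000 (E) > 27,740,000 (H) > 21,020,000 (F) > …
Once the price passes $58,620,000, only D is left; the hammer falls at C's limit of $58,620,000.

D wins at $58,620,000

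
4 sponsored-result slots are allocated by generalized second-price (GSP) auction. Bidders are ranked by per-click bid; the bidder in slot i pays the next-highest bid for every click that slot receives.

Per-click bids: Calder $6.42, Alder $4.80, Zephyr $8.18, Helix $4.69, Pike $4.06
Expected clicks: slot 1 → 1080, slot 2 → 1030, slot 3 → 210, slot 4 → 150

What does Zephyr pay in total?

Sorting advertisers: $8.18 (Zephyr) > $6.42 (Calder) > $4.80 (Alder) > $4.69 (Helix) > $4.06 (Pike)
Zephyr holds slot 1 → pays next bid $6.42 × 1080 clicks = $6933.60.

Zephyr pays $6933.60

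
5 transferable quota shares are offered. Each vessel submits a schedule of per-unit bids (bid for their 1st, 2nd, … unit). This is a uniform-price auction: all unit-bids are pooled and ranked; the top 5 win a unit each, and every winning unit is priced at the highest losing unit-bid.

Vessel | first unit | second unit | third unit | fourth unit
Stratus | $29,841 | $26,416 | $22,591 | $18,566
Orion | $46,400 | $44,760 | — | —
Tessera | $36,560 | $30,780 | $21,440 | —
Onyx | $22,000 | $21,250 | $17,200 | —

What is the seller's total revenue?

Pooled unit-bids ranked (top 5): 46,400 (Orion-1), 44,760 (Orion-2), 36,560 (Tessera-1), 30,780 (Tessera-2), 29,841 (Stratus-1)
Highest rejected unit-bid = $26,416.
Allocation: Orion 2, Stratus 1, Tessera 2. Every unit priced at $26,416.
Revenue = 5 × 26,416 = $132,080.

Total revenue: $132,080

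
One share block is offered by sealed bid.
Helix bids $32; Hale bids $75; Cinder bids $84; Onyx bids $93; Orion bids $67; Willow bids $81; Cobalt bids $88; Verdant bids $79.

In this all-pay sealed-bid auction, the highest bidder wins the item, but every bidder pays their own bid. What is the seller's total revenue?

Total revenue: $599

All-pay sealed-bid auction: the highest bidder wins the item, but every bidder pays their own bid.
Bids in order: 93 (Onyx) > 88 (Cobalt) > 84 (Cinder) > 81 (Willow) > 79 (Verdant) > 75 (Hale) > …
Onyx wins with the top bid; all bids are sunk regardless.
Every bidder forfeits their bid regardless of winning.
Revenue = 32 + 75 + 84 + 93 + 67 + 81 + 88 + 79 = $599.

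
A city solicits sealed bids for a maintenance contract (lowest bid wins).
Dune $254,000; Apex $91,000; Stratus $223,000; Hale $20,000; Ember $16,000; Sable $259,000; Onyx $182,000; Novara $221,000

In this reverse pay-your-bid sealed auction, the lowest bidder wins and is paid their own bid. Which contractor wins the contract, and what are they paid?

Ember is paid $16,000

Sorting bids: 16,000 (Ember) < 20,000 (Hale) < 91,000 (Apex) < 182,000 (Onyx) < 221,000 (Novara) < 223,000 (Stratus) < …
Ember is lowest → is paid own bid, $16,000.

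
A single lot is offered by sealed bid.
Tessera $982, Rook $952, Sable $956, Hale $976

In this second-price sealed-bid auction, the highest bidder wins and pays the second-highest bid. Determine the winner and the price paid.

Tessera pays $976

Bids in order: 982 (Tessera) > 976 (Hale) > 956 (Sable) > 952 (Rook)
Second-price: Tessera pays Hale's bid of $976.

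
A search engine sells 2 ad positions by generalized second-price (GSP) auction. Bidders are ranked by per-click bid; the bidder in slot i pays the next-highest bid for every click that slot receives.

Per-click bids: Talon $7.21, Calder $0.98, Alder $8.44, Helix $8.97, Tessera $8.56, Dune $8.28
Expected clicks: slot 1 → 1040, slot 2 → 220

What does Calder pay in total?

Calder pays $0.00

Ranked by bid: $8.97 (Helix) > $8.56 (Tessera) > $8.44 (Alder) > …
Calder ranks below slot 2 → no slot, pays nothing.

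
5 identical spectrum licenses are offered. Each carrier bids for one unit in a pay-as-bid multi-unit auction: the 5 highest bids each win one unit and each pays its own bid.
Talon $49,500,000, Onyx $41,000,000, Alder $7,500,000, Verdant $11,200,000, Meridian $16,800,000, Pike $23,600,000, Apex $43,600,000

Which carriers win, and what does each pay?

Bids ranked high→low: 49,500,000 (Talon), 43,600,000 (Apex), 41,000,000 (Onyx), 23,600,000 (Pike), 16,800,000 (Meridian), 11,200,000 (Verdant), 7,500,000 (Alder)
Top 5: Talon, Apex, Onyx, Pike, Meridian.
Each winner pays its own bid: Talon $49,500,000, Apex $43,600,000, Onyx $41,000,000, Pike $23,600,000, Meridian $16,800,000.

Talon $49,500,000, Apex $43,600,000, Onyx $41,000,000, Pike $23,600,000, Meridian $16,800,000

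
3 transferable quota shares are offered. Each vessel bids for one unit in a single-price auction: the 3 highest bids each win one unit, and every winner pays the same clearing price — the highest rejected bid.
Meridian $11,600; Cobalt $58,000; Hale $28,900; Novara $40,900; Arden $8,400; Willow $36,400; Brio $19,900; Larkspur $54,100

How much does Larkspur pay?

Sorting: 58,000 (Cobalt), 54,100 (Larkspur), 40,900 (Novara), 36,400 (Willow), 28,900 (Hale), …
Top 3: Cobalt, Larkspur, Novara.
Highest unsuccessful bid: $36,400 → clearing price.
Larkspur wins → pays $36,400.

Larkspur pays $36,400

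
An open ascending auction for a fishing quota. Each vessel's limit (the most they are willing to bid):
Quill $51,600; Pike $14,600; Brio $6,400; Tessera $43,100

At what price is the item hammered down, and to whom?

Limits in order: 51,600 (Quill) > 43,100 (Tessera) > 14,600 (Pike) > 6,400 (Brio)
Tessera is the last rival to drop out, at $43,100; Quill remains and wins at that price.

Quill wins at $43,100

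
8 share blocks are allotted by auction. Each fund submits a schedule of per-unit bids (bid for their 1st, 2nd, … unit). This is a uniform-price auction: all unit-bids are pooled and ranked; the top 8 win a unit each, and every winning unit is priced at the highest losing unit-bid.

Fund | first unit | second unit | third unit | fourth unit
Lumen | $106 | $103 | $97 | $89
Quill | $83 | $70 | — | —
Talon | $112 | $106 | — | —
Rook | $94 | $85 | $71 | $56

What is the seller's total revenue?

Total revenue: $664

Merging the schedules and taking the best 8: 112 (Talon-1), 106 (Lumen-1), 106 (Talon-2), 103 (Lumen-2), 97 (Lumen-3), 94 (Rook-1), 89 (Lumen-4), 85 (Rook-2)
Highest rejected unit-bid = $83.
Allocation: Lumen 4, Rook 2, Talon 2. Every unit priced at $83.
Revenue = 8 × 83 = $664.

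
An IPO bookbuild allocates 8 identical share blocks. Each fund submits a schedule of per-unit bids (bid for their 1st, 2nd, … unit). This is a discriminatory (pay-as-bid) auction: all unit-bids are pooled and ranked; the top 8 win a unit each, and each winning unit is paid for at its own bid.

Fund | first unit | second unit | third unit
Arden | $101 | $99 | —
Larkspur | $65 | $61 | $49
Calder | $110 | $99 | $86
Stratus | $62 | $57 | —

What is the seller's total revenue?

Merging the schedules and taking the best 8: 110 (Calder-1), 101 (Arden-1), 99 (Arden-2), 99 (Calder-2), 86 (Calder-3), 65 (Larkspur-1), 62 (Stratus-1), 61 (Larkspur-2)
Next rejected bid: $57 (not a price — pay-as-bid).
Each winning unit pays its own bid.
Revenue = 110 + 101 + 99 + 99 + 86 + 65 + 62 + 61 = $683.

Total revenue: $683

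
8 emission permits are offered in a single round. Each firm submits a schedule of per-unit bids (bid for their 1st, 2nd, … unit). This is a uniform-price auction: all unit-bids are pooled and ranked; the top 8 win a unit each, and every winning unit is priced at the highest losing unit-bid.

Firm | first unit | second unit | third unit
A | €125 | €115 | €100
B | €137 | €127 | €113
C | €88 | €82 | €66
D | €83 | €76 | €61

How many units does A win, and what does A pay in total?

All unit-bids, highest first — top 8: 137 (B-1), 127 (B-2), 125 (A-1), 115 (A-2), 113 (B-3), 100 (A-3), 88 (C-1), 83 (D-1)
The (k+1)-th unit-bid is €82.
A wins 3 unit(s) at €82 each.

A: 3 units, pays €246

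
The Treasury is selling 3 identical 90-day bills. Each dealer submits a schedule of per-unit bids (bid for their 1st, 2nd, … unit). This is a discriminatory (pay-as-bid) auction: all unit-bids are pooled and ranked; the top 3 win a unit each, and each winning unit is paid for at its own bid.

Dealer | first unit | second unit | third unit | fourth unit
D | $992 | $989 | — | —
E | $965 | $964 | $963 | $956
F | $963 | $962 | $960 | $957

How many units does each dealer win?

D 2, E 1

All unit-bids, highest first — top 3: 992 (D-1), 989 (D-2), 965 (E-1)
Next rejected bid: $964 (not a price — pay-as-bid).
Allocation: D 2, E 1.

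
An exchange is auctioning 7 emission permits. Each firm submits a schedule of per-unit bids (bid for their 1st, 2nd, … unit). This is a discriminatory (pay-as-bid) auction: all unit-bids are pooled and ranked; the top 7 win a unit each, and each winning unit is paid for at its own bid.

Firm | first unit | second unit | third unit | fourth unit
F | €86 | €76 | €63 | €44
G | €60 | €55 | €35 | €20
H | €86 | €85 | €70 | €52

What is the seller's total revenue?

Total revenue: €526

Pooled unit-bids ranked (top 7): 86 (F-1), 86 (H-1), 85 (H-2), 76 (F-2), 70 (H-3), 63 (F-3), 60 (G-1)
Next rejected bid: €55 (not a price — pay-as-bid).
Each winning unit pays its own bid.
Revenue = 86 + 86 + 85 + 76 + 70 + 63 + 60 = €526.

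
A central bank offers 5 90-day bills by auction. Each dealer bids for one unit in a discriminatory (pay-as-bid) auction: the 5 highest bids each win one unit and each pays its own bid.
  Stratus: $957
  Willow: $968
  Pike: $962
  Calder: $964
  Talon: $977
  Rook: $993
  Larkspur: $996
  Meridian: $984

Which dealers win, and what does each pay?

Ordering the bids: 996 (Larkspur), 993 (Rook), 984 (Meridian), 977 (Talon), 968 (Willow), 964 (Calder), 962 (Pike), …
The 5 highest are Larkspur, Rook, Meridian, Talon, Willow.
Each winner pays its own bid: Larkspur $996, Rook $993, Meridian $984, Talon $977, Willow $968.

Larkspur $996, Rook $993, Meridian $984, Talon $977, Willow $968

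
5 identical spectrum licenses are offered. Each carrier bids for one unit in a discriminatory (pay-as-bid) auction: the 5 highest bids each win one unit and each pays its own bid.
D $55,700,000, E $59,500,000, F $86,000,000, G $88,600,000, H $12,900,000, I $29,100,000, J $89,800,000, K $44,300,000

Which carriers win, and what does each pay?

J $89,800,000, G $88,600,000, F $86,000,000, E $59,500,000, D $55,700,000

Ordering the bids: 89,800,000 (J), 88,600,000 (G), 86,000,000 (F), 59,500,000 (E), 55,700,000 (D), 44,300,000 (K), 29,100,000 (I), …
Top 5: J, G, F, E, D.
Each winner pays its own bid: J $89,800,000, G $88,600,000, F $86,000,000, E $59,500,000, D $55,700,000.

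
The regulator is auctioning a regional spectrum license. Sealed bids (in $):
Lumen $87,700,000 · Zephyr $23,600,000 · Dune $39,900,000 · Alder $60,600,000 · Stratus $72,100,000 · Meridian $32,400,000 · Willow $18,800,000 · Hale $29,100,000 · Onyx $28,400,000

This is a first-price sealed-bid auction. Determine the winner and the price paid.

Bids ranked: 87,700,000 (Lumen) > 72,100,000 (Stratus) > 60,600,000 (Alder) > 39,900,000 (Dune) > 32,400,000 (Meridian) > 29,100,000 (Hale) > …
First-price: Lumen pays what they bid, $87,700,000.

Lumen pays $87,700,000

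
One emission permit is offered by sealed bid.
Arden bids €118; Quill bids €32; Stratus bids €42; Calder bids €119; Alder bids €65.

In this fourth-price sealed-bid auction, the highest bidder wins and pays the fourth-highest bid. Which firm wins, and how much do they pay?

Calder pays €42

Bids in order: 119 (Calder) > 118 (Arden) > 65 (Alder) > 42 (Stratus) > 32 (Quill)
Calder wins; payment is bid #4 in the ranking = €42.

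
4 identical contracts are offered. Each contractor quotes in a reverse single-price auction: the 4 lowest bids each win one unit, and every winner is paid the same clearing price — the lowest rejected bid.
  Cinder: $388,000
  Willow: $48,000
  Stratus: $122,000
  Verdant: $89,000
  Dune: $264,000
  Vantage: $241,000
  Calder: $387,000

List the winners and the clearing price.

Willow, Verdant, Stratus, Vantage; each is paid $264,000

Sorting: 48,000 (Willow), 89,000 (Verdant), 122,000 (Stratus), 241,000 (Vantage), 264,000 (Dune), 387,000 (Calder), …
Winners (4 units): Willow, Verdant, Stratus, Vantage.
Lowest unsuccessful bid: $264,000 → clearing price.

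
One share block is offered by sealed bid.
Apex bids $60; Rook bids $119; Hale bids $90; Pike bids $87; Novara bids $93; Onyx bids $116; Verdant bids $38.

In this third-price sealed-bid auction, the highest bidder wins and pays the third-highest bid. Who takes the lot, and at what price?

Rook pays $93

Third-price sealed-bid auction: the highest bidder wins and pays the third-highest bid.
Bids ranked: 119 (Rook) > 116 (Onyx) > 93 (Novara) > 90 (Hale) > 87 (Pike) > 60 (Apex) > …
Rook is highest; pays the third-highest bid, $93.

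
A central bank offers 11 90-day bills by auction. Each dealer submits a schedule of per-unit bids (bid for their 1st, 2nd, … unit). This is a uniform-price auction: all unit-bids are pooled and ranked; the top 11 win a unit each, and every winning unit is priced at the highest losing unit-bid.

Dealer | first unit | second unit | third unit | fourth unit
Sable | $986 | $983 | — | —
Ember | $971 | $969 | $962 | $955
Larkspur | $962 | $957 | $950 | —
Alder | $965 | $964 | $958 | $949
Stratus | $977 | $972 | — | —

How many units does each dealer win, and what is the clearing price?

Alder 3, Ember 3, Larkspur 1, Sable 2, Stratus 2; clearing price $957

Merging the schedules and taking the best 11: 986 (Sable-1), 983 (Sable-2), 977 (Stratus-1), 972 (Stratus-2), 971 (Ember-1), 969 (Ember-2), 965 (Alder-1), 964 (Alder-2), 962 (Ember-3), 962 (Larkspur-1), 958 (Alder-3)
Highest rejected unit-bid = $957.
Allocation: Alder 3, Ember 3, Larkspur 1, Sable 2, Stratus 2.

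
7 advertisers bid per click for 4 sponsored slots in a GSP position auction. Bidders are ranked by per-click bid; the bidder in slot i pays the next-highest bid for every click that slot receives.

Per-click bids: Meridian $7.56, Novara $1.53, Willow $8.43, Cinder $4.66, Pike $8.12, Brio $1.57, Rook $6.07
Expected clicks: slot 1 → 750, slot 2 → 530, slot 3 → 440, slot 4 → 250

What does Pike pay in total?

Sorting advertisers: $8.43 (Willow) > $8.12 (Pike) > $7.56 (Meridian) > $6.07 (Rook) > $4.66 (Cinder) > …
Pike holds slot 2 → pays next bid $7.56 × 530 clicks = $4006.80.

Pike pays $4006.80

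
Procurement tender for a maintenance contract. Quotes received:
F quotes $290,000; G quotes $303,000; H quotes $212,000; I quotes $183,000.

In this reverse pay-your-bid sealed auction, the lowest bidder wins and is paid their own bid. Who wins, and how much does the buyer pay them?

I is paid $183,000

Reverse pay-your-bid sealed auction: the lowest bidder wins and is paid their own bid.
Bids in order: 183,000 (I) < 212,000 (H) < 290,000 (F) < 303,000 (G)
First-price: I is paid what they bid, $183,000.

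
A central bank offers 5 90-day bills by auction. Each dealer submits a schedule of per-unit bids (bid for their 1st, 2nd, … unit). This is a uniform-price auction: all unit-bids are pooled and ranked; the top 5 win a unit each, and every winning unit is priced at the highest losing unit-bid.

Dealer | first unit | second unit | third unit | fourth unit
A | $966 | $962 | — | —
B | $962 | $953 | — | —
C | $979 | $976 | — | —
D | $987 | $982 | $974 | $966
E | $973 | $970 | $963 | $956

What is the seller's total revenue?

Pooled unit-bids ranked (top 5): 987 (D-1), 982 (D-2), 979 (C-1), 976 (C-2), 974 (D-3)
The (k+1)-th unit-bid is $973.
Allocation: C 2, D 3. Every unit priced at $973.
Revenue = 5 × 973 = $4,865.

Total revenue: $4,865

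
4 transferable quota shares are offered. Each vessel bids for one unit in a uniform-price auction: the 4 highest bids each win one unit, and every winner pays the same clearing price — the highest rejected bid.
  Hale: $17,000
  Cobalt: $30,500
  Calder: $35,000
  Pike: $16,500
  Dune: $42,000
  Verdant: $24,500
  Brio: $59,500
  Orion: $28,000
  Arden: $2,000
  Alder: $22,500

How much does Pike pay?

Bids ranked high→low: 59,500 (Brio), 42,000 (Dune), 35,000 (Calder), 30,500 (Cobalt), 28,000 (Orion), 24,500 (Verdant), …
Top 4: Brio, Dune, Calder, Cobalt.
Clearing price = highest rejected bid = $28,000.
Pike does not win → pays $0.

Pike pays $0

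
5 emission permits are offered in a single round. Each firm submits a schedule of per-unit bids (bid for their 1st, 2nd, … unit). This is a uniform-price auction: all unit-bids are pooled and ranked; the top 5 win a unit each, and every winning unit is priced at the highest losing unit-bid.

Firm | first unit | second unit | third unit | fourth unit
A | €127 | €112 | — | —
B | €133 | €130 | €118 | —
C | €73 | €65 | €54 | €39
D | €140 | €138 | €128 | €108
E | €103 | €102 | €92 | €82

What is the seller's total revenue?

All unit-bids, highest first — top 5: 140 (D-1), 138 (D-2), 133 (B-1), 130 (B-2), 128 (D-3)
The (k+1)-th unit-bid is €127.
Allocation: B 2, D 3. Every unit priced at €127.
Revenue = 5 × 127 = €635.

Total revenue: €635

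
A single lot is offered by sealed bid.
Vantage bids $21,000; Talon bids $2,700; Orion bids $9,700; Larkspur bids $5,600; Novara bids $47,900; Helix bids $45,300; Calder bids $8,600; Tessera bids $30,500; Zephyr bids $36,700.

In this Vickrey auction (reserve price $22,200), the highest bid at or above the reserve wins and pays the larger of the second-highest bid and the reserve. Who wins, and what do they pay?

Novara pays $45,300

Bids ranked: 47,900 (Novara) > 45,300 (Helix) > 36,700 (Zephyr) > 30,500 (Tessera) > 21,000 (Vantage) > 9,700 (Orion) > …
Highest eligible bid: Novara at $47,900.
Second-highest bid $45,300 exceeds the reserve $22,200 → payment $45,300.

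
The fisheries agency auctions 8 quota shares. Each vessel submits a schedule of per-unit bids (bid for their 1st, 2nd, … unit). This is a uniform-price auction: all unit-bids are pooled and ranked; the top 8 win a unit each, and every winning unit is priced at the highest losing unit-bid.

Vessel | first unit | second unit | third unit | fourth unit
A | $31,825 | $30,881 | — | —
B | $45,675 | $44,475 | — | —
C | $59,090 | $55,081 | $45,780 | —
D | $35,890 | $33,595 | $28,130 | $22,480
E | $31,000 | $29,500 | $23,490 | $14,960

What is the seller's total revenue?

Pooled unit-bids ranked (top 8): 59,090 (C-1), 55,081 (C-2), 45,780 (C-3), 45,675 (B-1), 44,475 (B-2), 35,890 (D-1), 33,595 (D-2), 31,825 (A-1)
Highest rejected unit-bid = $31,000.
Allocation: A 1, B 2, C 3, D 2. Every unit priced at $31,000.
Revenue = 8 × 31,000 = $248,000.

Total revenue: $248,000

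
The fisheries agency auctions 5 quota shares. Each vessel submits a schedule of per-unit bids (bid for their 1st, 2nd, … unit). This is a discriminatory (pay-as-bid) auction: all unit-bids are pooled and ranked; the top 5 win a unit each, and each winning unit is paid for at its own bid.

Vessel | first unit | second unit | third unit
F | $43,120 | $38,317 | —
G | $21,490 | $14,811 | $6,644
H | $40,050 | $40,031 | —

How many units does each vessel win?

All unit-bids, highest first — top 5: 43,120 (F-1), 40,050 (H-1), 40,031 (H-2), 38,317 (F-2), 21,490 (G-1)
Next rejected bid: $14,811 (not a price — pay-as-bid).
Allocation: F 2, G 1, H 2.

F 2, G 1, H 2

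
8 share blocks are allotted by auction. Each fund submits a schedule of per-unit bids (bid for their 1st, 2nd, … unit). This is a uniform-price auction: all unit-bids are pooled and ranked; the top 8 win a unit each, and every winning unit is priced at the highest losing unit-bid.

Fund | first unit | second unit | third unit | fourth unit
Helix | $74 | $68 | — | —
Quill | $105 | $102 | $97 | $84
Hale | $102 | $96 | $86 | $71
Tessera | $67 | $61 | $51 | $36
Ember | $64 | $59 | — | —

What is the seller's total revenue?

All unit-bids, highest first — top 8: 105 (Quill-1), 102 (Quill-2), 102 (Hale-1), 97 (Quill-3), 96 (Hale-2), 86 (Hale-3), 84 (Quill-4), 74 (Helix-1)
Highest rejected unit-bid = $71.
Allocation: Hale 3, Helix 1, Quill 4. Every unit priced at $71.
Revenue = 8 × 71 = $568.

Total revenue: $568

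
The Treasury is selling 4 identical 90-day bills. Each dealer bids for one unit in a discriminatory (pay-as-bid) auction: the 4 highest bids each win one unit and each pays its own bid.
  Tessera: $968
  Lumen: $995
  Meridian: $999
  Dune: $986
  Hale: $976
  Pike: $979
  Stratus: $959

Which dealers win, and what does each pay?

Meridian $999, Lumen $995, Dune $986, Pike $979

Sorting: 999 (Meridian), 995 (Lumen), 986 (Dune), 979 (Pike), 976 (Hale), 968 (Tessera), …
Winners (4 units): Meridian, Lumen, Dune, Pike.
Each winner pays its own bid: Meridian $999, Lumen $995, Dune $986, Pike $979.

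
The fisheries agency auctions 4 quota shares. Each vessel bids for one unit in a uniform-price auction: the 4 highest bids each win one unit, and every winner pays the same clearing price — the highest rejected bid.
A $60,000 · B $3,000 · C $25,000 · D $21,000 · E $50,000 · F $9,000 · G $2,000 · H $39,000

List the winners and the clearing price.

Ordering the bids: 60,000 (A), 50,000 (E), 39,000 (H), 25,000 (C), 21,000 (D), 9,000 (F), …
Winners (4 units): A, E, H, C.
Highest unsuccessful bid: $21,000 → clearing price.

A, E, H, C; each pays $21,000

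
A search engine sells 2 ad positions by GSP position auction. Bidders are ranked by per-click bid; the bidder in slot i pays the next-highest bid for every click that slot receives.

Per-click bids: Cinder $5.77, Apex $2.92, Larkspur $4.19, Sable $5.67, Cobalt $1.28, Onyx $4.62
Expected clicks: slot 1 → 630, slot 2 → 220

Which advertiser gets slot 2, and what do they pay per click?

Sable; $4.62 per click

Per-click bids in order: $5.77 (Cinder) > $5.67 (Sable) > $4.62 (Onyx) > …
Slot 2 goes to the second-ranked bidder, Sable, who pays the next bid down: $4.62/click.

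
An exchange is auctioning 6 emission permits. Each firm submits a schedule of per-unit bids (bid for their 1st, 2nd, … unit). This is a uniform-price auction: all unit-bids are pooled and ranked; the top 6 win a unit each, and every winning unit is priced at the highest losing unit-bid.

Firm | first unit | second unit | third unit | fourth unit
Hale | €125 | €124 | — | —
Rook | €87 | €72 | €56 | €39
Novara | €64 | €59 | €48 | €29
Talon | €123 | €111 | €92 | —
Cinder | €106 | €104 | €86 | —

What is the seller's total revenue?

All unit-bids, highest first — top 6: 125 (Hale-1), 124 (Hale-2), 123 (Talon-1), 111 (Talon-2), 106 (Cinder-1), 104 (Cinder-2)
The (k+1)-th unit-bid is €92.
Allocation: Cinder 2, Hale 2, Talon 2. Every unit priced at €92.
Revenue = 6 × 92 = €552.

Total revenue: €552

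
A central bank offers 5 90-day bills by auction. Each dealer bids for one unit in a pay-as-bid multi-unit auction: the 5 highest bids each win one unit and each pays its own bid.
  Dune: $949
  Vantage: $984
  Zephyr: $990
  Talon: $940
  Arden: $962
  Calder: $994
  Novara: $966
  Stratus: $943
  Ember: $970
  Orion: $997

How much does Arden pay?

Arden pays $0

Sorting: 997 (Orion), 994 (Calder), 990 (Zephyr), 984 (Vantage), 970 (Ember), 966 (Novara), 962 (Arden), …
Winners (5 units): Orion, Calder, Zephyr, Vantage, Ember.
Arden does not win → $0.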